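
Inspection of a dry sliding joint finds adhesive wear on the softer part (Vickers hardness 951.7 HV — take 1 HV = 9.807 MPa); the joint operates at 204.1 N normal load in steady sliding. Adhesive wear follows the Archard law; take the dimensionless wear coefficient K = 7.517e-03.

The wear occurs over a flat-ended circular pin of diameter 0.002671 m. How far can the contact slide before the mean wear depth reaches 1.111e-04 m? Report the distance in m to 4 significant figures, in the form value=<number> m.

The intermediates are shown rounded; the computation holds full float precision. Rounded just once: four significant figures.
Convert: Hardness H = 951.7 HV × 9.807 MPa/HV = 9333 MPa = 9.333e+09 Pa.
Convert: Contact area A = π·d²/4 = π·(0.002671 m)²/4 = 5.603e-06 m².
SI base units throughout: W = 204.1 N, H = 9.333e+09 Pa, K = 7.517e-03.
Wearable volume V_lim = h_lim·A = 1.111e-04 · 5.603e-06 = 6.225e-10 m³.
Inverting, life L = V_lim·H/(K·W) = 6.225e-10 · 9.333e+09 / (7.517e-03 · 204.1) = 3.787 m.

value=3.787 m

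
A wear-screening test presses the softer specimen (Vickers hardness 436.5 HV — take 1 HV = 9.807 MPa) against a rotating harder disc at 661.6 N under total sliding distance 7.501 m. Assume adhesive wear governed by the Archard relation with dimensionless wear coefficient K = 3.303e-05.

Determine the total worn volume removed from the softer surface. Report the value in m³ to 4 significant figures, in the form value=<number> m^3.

value=3.829e-11 m^3

Intermediates are printed rounded; the computation keeps exact precision; one last rounding: four significant digits.
Hardness H = 436.5 HV × 9.807 MPa/HV = 4281 MPa = 4.281e+09 Pa.
Collected in SI base units: W = 661.6 N, H = 4.281e+09 Pa, K = 3.303e-05.
Wear volume V = K·W·L/H = 3.303e-05 · 661.6 · 7.501 / 4.281e+09 = 3.829e-11 m³.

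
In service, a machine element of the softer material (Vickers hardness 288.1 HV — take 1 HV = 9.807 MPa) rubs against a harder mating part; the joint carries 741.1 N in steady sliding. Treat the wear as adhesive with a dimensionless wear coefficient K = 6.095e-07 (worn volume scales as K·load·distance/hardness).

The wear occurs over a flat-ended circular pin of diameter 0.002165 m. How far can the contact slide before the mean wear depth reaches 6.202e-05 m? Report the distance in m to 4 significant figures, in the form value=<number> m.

Quoted intermediates are rounded — the algebra keeps exact precision, and one last rounding to four significant figures.
Convert: Hardness H = 288.1 HV × 9.807 MPa/HV = 2825 MPa = 2.825e+09 Pa.
Convert: Contact area A = π·d²/4 = π·(0.002165 m)²/4 = 3.681e-06 m².
As SI base values: W = 741.1 N, H = 2.825e+09 Pa, K = 6.095e-07.
At the depth limit, V_lim = h_lim·A = 6.202e-05 · 3.681e-06 = 2.283e-10 m³.
Sliding life L = V_lim·H/(K·W) = 2.283e-10 · 2.825e+09 / (6.095e-07 · 741.1) = 1428 m.

value=1428 m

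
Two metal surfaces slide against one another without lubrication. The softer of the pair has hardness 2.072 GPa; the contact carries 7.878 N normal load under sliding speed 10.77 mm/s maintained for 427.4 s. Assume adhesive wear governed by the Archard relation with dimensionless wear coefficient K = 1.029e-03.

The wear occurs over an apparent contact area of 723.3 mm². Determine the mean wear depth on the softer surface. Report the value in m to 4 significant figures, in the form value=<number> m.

Intermediates are displayed rounded. All working math holds full precision, and one final rounding: 4 significant digits.
Convert: Sliding speed v = 10.77 mm/s = 0.01077 m/s. Sliding distance L = v·t = 0.01077 m/s × 427.4 s = 4.603 m.
Convert: Hardness H = 2.072 GPa = 2.072e+09 Pa.
Convert: Contact area A = 723.3 mm² = 7.233e-04 m².
Collected in SI base units: W = 7.878 N, H = 2.072e+09 Pa, K = 1.029e-03.
Volume removed: V = K·W·L/H = 1.029e-03 · 7.878 · 4.603 / 2.072e+09 = 1.801e-11 m³.
Depth of wear h = V/A = 1.801e-11 / 7.233e-04 = 2.490e-08 m.

value=2.490e-08 m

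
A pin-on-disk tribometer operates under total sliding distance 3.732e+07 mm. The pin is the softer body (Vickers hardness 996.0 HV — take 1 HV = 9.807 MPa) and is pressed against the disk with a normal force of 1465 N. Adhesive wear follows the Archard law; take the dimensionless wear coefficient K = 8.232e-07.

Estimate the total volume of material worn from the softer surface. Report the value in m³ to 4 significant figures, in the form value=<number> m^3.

value=4.608e-09 m^3

Intermediates appear rounded; every step keeps full float precision; one final rounding, at four significant digits.
Convert: Distance L = 3.732e+07 mm = 3.732e+04 m.
Convert: Hardness H = 996.0 HV × 9.807 MPa/HV = 9768 MPa = 9.768e+09 Pa.
Working in SI base units: W = 1465 N, H = 9.768e+09 Pa, K = 8.232e-07.
Wear volume V = K·W·L/H = 8.232e-07 · 1465 · 3.732e+04 / 9.768e+09 = 4.608e-09 m³.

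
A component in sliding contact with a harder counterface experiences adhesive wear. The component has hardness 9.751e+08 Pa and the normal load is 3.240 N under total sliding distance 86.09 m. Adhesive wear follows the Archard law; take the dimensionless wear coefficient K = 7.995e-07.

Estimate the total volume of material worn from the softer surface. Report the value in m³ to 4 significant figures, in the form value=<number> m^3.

value=2.287e-13 m^3

All working math keeps full precision; shown intermediates are rounded. Rounded just once: four significant figures.
Working in SI base units: W = 3.240 N, H = 9.751e+08 Pa, K = 7.995e-07.
Worn volume V = K·W·L/H = 7.995e-07 · 3.240 · 86.09 / 9.751e+08 = 2.287e-13 m³.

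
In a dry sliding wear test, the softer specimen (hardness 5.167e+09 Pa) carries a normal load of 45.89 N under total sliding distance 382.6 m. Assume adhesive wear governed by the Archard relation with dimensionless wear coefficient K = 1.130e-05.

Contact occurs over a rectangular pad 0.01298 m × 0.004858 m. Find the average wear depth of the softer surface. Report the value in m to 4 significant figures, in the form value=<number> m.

value=6.089e-07 m

Intermediate values are shown rounded; every step holds full float precision. Rounded just once to four significant digits.
Contact area A = 0.01298 m × 0.004858 m = 6.306e-05 m².
Collected in SI base units: W = 45.89 N, H = 5.167e+09 Pa, K = 1.130e-05.
Archard volume V = K·W·L/H = 1.130e-05 · 45.89 · 382.6 / 5.167e+09 = 3.840e-11 m³.
Mean wear depth h = V/A = 3.840e-11 / 6.306e-05 = 6.089e-07 m.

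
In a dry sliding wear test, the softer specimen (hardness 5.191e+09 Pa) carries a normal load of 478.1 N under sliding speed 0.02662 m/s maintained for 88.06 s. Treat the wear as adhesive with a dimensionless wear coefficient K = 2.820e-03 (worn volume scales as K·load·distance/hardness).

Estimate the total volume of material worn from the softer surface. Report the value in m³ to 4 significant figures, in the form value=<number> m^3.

Intermediates are displayed rounded. Each operation carries exact precision, and a single final rounding, at four significant digits.
Total distance L = v·t = 0.02662 m/s × 88.06 s = 2.344 m.
Collected in SI base units: W = 478.1 N, H = 5.191e+09 Pa, K = 2.820e-03.
By Archard's law, V = K·W·L/H = 2.820e-03 · 478.1 · 2.344 / 5.191e+09 = 6.088e-10 m³.

value=6.088e-10 m^3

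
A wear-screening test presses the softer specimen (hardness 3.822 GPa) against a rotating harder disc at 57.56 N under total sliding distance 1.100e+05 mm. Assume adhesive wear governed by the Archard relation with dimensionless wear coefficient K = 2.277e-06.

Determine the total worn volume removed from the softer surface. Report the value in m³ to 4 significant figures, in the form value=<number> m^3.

value=3.772e-12 m^3

Intermediate values are shown rounded; each operation keeps full precision; a lone final rounding to 4 significant figures.
Convert: The distance L = 1.100e+05 mm = 110.0 m.
Convert: Hardness H = 3.822 GPa = 3.822e+09 Pa.
As SI base values: W = 57.56 N, H = 3.822e+09 Pa, K = 2.277e-06.
Apply Archard: V = K·W·L/H = 2.277e-06 · 57.56 · 110.0 / 3.822e+09 = 3.772e-12 m³.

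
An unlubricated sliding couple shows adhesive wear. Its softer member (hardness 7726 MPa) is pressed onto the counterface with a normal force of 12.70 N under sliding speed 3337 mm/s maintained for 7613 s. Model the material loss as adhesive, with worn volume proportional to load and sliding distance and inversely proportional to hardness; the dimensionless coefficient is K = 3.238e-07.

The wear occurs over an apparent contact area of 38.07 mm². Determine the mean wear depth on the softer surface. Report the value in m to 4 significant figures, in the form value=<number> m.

Each operation keeps full precision — intermediate values appear rounded — rounded just once, at four significant figures.
Sliding speed v = 3337 mm/s = 3.337 m/s. Path length L = v·t = 3.337 m/s × 7613 s = 2.540e+04 m.
Hardness H = 7726 MPa = 7.726e+09 Pa.
Contact area A = 38.07 mm² = 3.807e-05 m².
Restated in SI base units: W = 12.70 N, H = 7.726e+09 Pa, K = 3.238e-07.
Worn volume V = K·W·L/H = 3.238e-07 · 12.70 · 2.540e+04 / 7.726e+09 = 1.352e-11 m³.
Mean depth h = V/A = 1.352e-11 / 3.807e-05 = 3.552e-07 m.

value=3.552e-07 m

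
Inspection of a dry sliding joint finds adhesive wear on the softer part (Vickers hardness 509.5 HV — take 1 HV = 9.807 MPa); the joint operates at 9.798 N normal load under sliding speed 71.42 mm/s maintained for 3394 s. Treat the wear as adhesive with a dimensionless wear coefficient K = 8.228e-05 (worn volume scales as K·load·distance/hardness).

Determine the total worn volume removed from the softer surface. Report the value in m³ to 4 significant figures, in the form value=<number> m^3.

All working math maintains full float precision, and intermediates are shown rounded. Rounded once at the end: four significant digits.
Sliding speed v = 71.42 mm/s = 0.07142 m/s. Distance L = v·t = 0.07142 m/s × 3394 s = 242.4 m.
Hardness H = 509.5 HV × 9.807 MPa/HV = 4997 MPa = 4.997e+09 Pa.
Restated in SI base units: W = 9.798 N, H = 4.997e+09 Pa, K = 8.228e-05.
Archard relation: V = K·W·L/H = 8.228e-05 · 9.798 · 242.4 / 4.997e+09 = 3.911e-11 m³.

value=3.911e-11 m^3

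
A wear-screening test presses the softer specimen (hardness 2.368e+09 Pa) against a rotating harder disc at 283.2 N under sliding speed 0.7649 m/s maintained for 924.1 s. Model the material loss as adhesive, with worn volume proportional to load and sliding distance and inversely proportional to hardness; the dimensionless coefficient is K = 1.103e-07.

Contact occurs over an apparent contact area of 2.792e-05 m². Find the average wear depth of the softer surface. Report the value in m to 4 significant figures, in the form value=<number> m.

Intermediates are displayed rounded. All working math carries full float precision. Rounded just once: 4 significant figures.
Path length L = v·t = 0.7649 m/s × 924.1 s = 706.8 m.
Restated in SI base units: W = 283.2 N, H = 2.368e+09 Pa, K = 1.103e-07.
Apply Archard: V = K·W·L/H = 1.103e-07 · 283.2 · 706.8 / 2.368e+09 = 9.324e-12 m³.
Mean wear depth h = V/A = 9.324e-12 / 2.792e-05 = 3.340e-07 m.

value=3.340e-07 m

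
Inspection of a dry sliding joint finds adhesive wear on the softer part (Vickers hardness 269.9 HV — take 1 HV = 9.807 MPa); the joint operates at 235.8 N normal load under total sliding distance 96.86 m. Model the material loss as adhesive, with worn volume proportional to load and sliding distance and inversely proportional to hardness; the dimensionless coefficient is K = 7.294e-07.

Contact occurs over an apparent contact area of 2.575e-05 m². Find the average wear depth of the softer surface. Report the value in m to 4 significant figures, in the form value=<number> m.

value=2.444e-07 m

The algebra holds full float precision, and intermediate values are shown rounded. Rounded just once to four significant digits.
Hardness H = 269.9 HV × 9.807 MPa/HV = 2647 MPa = 2.647e+09 Pa.
Collected in SI base units: W = 235.8 N, H = 2.647e+09 Pa, K = 7.294e-07.
Volume removed: V = K·W·L/H = 7.294e-07 · 235.8 · 96.86 / 2.647e+09 = 6.294e-12 m³.
Mean wear depth h = V/A = 6.294e-12 / 2.575e-05 = 2.444e-07 m.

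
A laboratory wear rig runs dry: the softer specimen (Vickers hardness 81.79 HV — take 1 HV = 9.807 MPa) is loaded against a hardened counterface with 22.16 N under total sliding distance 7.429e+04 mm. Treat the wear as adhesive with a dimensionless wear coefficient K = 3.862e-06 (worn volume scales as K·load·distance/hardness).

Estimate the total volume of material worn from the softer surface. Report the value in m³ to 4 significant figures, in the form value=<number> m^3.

value=7.926e-12 m^3

Quoted intermediates are rounded. All arithmetic maintains exact precision, and rounded once at the end: 4 significant digits.
Convert: Sliding distance L = 7.429e+04 mm = 74.29 m.
Convert: Hardness H = 81.79 HV × 9.807 MPa/HV = 802.1 MPa = 8.021e+08 Pa.
Restated in SI base units: W = 22.16 N, H = 8.021e+08 Pa, K = 3.862e-06.
The Archard volume V = K·W·L/H = 3.862e-06 · 22.16 · 74.29 / 8.021e+08 = 7.926e-12 m³.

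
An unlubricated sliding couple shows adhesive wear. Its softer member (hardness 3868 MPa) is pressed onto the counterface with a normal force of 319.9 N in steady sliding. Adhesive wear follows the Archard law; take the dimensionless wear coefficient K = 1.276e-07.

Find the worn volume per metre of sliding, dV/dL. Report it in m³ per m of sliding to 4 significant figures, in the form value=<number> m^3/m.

value=1.055e-14 m^3/m

All working math runs at exact precision, and intermediates appear rounded, and a single final rounding, at 4 significant figures.
Hardness H = 3868 MPa = 3.868e+09 Pa.
SI base units throughout: W = 319.9 N, H = 3.868e+09 Pa, K = 1.276e-07.
Rate of wear dV/dL = K·W/H: 1.276e-07 · 319.9 / 3.868e+09 = 1.055e-14 m³/m.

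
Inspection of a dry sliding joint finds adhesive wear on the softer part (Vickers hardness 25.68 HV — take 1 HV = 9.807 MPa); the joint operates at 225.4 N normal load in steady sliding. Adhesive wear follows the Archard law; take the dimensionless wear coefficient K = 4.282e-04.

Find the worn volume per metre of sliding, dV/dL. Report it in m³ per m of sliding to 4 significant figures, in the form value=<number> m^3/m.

The computation keeps full precision; intermediates are printed rounded — a lone final rounding: four significant figures.
Convert: Hardness H = 25.68 HV × 9.807 MPa/HV = 251.8 MPa = 2.518e+08 Pa.
Collected in SI base units: W = 225.4 N, H = 2.518e+08 Pa, K = 4.282e-04.
Volumetric rate dV/dL = K·W/H, per unit distance: 4.282e-04 · 225.4 / 2.518e+08 = 3.832e-10 m³/m.

value=3.832e-10 m^3/m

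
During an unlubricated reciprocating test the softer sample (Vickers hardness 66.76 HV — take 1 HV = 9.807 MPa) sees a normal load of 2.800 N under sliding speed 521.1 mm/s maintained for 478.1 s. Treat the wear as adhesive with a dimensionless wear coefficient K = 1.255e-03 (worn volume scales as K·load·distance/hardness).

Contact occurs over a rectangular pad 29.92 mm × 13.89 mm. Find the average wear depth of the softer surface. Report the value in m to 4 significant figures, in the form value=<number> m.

The algebra maintains full precision, and printed values are rounded. Rounded once at the end to 4 significant digits.
Sliding speed v = 521.1 mm/s = 0.5211 m/s. Path length L = v·t = 0.5211 m/s × 478.1 s = 249.1 m.
Hardness H = 66.76 HV × 9.807 MPa/HV = 654.7 MPa = 6.547e+08 Pa.
Pad sides 29.92 mm × 13.89 mm = 0.02992 m × 0.01389 m. Contact area A = 0.02992 m × 0.01389 m = 4.156e-04 m².
Working in SI base units: W = 2.800 N, H = 6.547e+08 Pa, K = 1.255e-03.
Wear volume V = K·W·L/H = 1.255e-03 · 2.800 · 249.1 / 6.547e+08 = 1.337e-09 m³.
Mean depth h = V/A = 1.337e-09 / 4.156e-04 = 3.218e-06 m.

value=3.218e-06 m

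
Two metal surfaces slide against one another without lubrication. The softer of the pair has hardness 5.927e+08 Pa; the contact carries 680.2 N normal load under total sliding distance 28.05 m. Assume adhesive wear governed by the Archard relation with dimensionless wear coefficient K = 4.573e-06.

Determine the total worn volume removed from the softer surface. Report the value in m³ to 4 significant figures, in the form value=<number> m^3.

Intermediates appear rounded. Each operation carries full float precision, and rounded once at the end, at 4 significant digits.
In SI base units, W = 680.2 N, H = 5.927e+08 Pa, K = 4.573e-06.
Archard relation: V = K·W·L/H = 4.573e-06 · 680.2 · 28.05 / 5.927e+08 = 1.472e-10 m³.

value=1.472e-10 m^3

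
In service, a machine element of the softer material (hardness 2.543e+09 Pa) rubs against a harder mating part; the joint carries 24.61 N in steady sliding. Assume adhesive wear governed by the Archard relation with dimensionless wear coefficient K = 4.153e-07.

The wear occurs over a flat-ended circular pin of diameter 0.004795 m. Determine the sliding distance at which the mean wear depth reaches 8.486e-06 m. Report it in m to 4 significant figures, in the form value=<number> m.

The computation runs at full precision; the intermediates appear rounded; rounded once at the end to 4 significant figures.
Convert: Contact area A = π·d²/4 = π·(0.004795 m)²/4 = 1.806e-05 m².
Restated in SI base units: W = 24.61 N, H = 2.543e+09 Pa, K = 4.153e-07.
Wearable volume V_lim = h_lim·A = 8.486e-06 · 1.806e-05 = 1.532e-10 m³.
Life L = V_lim·H/(K·W) = 1.532e-10 · 2.543e+09 / (4.153e-07 · 24.61) = 3.813e+04 m.

value=3.813e+04 m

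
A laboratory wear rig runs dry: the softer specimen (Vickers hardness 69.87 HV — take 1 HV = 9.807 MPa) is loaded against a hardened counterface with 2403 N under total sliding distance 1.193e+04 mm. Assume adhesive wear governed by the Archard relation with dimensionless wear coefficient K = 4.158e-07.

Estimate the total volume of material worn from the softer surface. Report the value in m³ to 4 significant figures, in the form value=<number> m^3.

Quoted intermediates are rounded; all working math holds full precision — a lone final rounding to four significant figures.
Convert: Path length L = 1.193e+04 mm = 11.93 m.
Convert: Hardness H = 69.87 HV × 9.807 MPa/HV = 685.2 MPa = 6.852e+08 Pa.
As SI base values: W = 2403 N, H = 6.852e+08 Pa, K = 4.158e-07.
Apply Archard: V = K·W·L/H = 4.158e-07 · 2403 · 11.93 / 6.852e+08 = 1.740e-11 m³.

value=1.740e-11 m^3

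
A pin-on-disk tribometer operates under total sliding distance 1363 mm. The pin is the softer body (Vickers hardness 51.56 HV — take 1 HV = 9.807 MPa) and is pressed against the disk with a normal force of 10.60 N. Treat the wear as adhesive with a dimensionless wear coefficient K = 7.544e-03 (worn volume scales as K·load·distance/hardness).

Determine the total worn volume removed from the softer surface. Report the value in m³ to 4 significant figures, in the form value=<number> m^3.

value=2.156e-10 m^3

The intermediates are shown rounded, and the computation holds full float precision. Rounded just once, at 4 significant figures.
Convert: Distance covered L = 1363 mm = 1.363 m.
Convert: Hardness H = 51.56 HV × 9.807 MPa/HV = 505.6 MPa = 5.056e+08 Pa.
SI base units throughout: W = 10.60 N, H = 5.056e+08 Pa, K = 7.544e-03.
Apply Archard: V = K·W·L/H = 7.544e-03 · 10.60 · 1.363 / 5.056e+08 = 2.156e-10 m³.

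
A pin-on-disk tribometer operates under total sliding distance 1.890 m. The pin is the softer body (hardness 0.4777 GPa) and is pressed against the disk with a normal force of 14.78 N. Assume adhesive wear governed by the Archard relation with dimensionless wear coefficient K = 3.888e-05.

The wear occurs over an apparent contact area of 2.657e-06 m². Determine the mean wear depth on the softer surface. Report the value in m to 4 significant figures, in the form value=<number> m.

Intermediates are printed rounded. All working math holds full precision; rounded once at the end, at four significant digits.
Convert: Hardness H = 0.4777 GPa = 4.777e+08 Pa.
Working in SI base units: W = 14.78 N, H = 4.777e+08 Pa, K = 3.888e-05.
The Archard volume V = K·W·L/H = 3.888e-05 · 14.78 · 1.890 / 4.777e+08 = 2.274e-12 m³.
Mean wear depth h = V/A = 2.274e-12 / 2.657e-06 = 8.557e-07 m.

value=8.557e-07 m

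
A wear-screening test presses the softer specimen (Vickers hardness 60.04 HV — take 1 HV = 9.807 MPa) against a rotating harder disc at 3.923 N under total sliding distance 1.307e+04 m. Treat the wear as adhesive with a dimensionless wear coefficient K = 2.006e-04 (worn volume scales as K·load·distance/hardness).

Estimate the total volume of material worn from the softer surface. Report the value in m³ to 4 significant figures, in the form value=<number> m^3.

Intermediate values are shown rounded; all working math keeps full float precision — rounded just once to four significant digits.
Hardness H = 60.04 HV × 9.807 MPa/HV = 588.8 MPa = 5.888e+08 Pa.
SI base units throughout: W = 3.923 N, H = 5.888e+08 Pa, K = 2.006e-04.
Archard volume V = K·W·L/H = 2.006e-04 · 3.923 · 1.307e+04 / 5.888e+08 = 1.747e-08 m³.

value=1.747e-08 m^3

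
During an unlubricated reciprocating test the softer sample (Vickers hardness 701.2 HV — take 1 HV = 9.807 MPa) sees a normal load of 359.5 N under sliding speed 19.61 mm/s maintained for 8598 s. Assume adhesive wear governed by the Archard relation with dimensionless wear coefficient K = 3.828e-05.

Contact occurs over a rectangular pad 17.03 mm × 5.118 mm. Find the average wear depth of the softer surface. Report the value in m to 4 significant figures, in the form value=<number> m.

value=3.871e-06 m

The intermediates are displayed rounded; the computation keeps exact precision; rounded once at the end: four significant figures.
Convert: Sliding speed v = 19.61 mm/s = 0.01961 m/s. Total distance L = v·t = 0.01961 m/s × 8598 s = 168.6 m.
Convert: Hardness H = 701.2 HV × 9.807 MPa/HV = 6877 MPa = 6.877e+09 Pa.
Convert: Pad sides 17.03 mm × 5.118 mm = 0.01703 m × 0.005118 m. Contact area A = 0.01703 m × 0.005118 m = 8.716e-05 m².
Working in SI base units: W = 359.5 N, H = 6.877e+09 Pa, K = 3.828e-05.
Archard volume V = K·W·L/H = 3.828e-05 · 359.5 · 168.6 / 6.877e+09 = 3.374e-10 m³.
Average depth h = V/A = 3.374e-10 / 8.716e-05 = 3.871e-06 m.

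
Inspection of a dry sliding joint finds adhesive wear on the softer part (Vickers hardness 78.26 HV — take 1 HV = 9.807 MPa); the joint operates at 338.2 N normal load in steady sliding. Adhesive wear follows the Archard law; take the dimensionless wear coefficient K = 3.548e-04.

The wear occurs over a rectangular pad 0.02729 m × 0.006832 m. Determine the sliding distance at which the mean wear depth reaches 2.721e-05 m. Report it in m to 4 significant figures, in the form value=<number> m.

Intermediates appear rounded; each operation maintains full precision — one last rounding, at 4 significant digits.
Convert: Hardness H = 78.26 HV × 9.807 MPa/HV = 767.5 MPa = 7.675e+08 Pa.
Convert: Contact area A = 0.02729 m × 0.006832 m = 1.864e-04 m².
As SI base values: W = 338.2 N, H = 7.675e+08 Pa, K = 3.548e-04.
Volume at the limit: V_lim = h_lim·A = 2.721e-05 · 1.864e-04 = 5.073e-09 m³.
Thus life L = V_lim·H/(K·W) = 5.073e-09 · 7.675e+08 / (3.548e-04 · 338.2) = 32.45 m.

value=32.45 m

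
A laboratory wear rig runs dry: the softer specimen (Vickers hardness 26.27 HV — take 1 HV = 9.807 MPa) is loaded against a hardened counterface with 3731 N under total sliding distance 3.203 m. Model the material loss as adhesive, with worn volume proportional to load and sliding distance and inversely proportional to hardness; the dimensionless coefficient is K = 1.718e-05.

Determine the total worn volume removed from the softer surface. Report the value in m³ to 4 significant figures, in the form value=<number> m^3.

The algebra carries full precision. The intermediates are shown rounded — one final rounding: 4 significant figures.
Convert: Hardness H = 26.27 HV × 9.807 MPa/HV = 257.6 MPa = 2.576e+08 Pa.
In SI base units: W = 3731 N, H = 2.576e+08 Pa, K = 1.718e-05.
The Archard volume V = K·W·L/H = 1.718e-05 · 3731 · 3.203 / 2.576e+08 = 7.969e-10 m³.

value=7.969e-10 m^3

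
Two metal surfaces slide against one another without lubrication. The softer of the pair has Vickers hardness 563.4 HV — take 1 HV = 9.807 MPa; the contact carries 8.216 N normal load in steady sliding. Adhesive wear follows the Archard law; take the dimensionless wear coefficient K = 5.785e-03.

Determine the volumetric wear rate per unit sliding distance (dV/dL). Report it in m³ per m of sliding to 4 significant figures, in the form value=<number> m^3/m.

Quoted intermediates are rounded; the algebra carries full precision. Rounded just once to 4 significant digits.
Convert: Hardness H = 563.4 HV × 9.807 MPa/HV = 5525 MPa = 5.525e+09 Pa.
Expressed in SI base units: W = 8.216 N, H = 5.525e+09 Pa, K = 5.785e-03.
The wear rate dV/dL = K·W/H, per unit distance: 5.785e-03 · 8.216 / 5.525e+09 = 8.602e-12 m³/m.

value=8.602e-12 m^3/m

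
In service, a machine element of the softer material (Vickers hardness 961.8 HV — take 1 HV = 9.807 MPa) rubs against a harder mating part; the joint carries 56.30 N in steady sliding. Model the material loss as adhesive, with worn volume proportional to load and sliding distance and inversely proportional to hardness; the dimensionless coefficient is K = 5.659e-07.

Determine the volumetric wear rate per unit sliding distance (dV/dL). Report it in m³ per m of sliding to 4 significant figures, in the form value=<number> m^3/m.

Intermediate values are shown rounded; each operation carries full precision. Rounded once at the end, at 4 significant digits.
Hardness H = 961.8 HV × 9.807 MPa/HV = 9432 MPa = 9.432e+09 Pa.
Collected in SI base units: W = 56.30 N, H = 9.432e+09 Pa, K = 5.659e-07.
Wear rate dV/dL = K·W/H (no L dependence): 5.659e-07 · 56.30 / 9.432e+09 = 3.378e-15 m³/m.

value=3.378e-15 m^3/m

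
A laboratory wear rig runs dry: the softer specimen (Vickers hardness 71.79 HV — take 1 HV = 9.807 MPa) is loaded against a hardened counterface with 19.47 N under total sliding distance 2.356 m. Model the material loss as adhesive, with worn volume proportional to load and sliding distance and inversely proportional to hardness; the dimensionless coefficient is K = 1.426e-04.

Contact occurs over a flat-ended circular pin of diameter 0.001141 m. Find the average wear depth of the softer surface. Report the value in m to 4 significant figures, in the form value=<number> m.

All arithmetic runs at exact precision — the intermediates appear rounded; rounded just once: 4 significant figures.
Convert: Hardness H = 71.79 HV × 9.807 MPa/HV = 704.0 MPa = 7.040e+08 Pa.
Convert: Contact area A = π·d²/4 = π·(0.001141 m)²/4 = 1.022e-06 m².
In SI base units: W = 19.47 N, H = 7.040e+08 Pa, K = 1.426e-04.
Apply Archard: V = K·W·L/H = 1.426e-04 · 19.47 · 2.356 / 7.040e+08 = 9.291e-12 m³.
Mean depth h = V/A = 9.291e-12 / 1.022e-06 = 9.087e-06 m.

value=9.087e-06 m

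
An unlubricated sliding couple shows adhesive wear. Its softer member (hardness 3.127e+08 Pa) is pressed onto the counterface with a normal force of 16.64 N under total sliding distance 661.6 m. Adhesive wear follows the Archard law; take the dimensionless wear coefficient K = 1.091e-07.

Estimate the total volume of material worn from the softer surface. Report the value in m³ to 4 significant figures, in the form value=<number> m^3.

value=3.841e-12 m^3

Quoted intermediates are rounded; all working math runs at full float precision, and rounded just once, at 4 significant digits.
In SI base units: W = 16.64 N, H = 3.127e+08 Pa, K = 1.091e-07.
Volume removed: V = K·W·L/H = 1.091e-07 · 16.64 · 661.6 / 3.127e+08 = 3.841e-12 m³.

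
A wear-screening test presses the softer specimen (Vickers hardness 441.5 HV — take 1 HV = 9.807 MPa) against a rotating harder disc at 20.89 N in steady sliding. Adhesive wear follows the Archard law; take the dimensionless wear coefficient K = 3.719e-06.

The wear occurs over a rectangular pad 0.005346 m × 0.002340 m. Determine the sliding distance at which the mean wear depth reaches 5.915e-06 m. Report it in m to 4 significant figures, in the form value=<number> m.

value=4124 m

All arithmetic carries full float precision — intermediate values are displayed rounded, and a lone final rounding: 4 significant digits.
Hardness H = 441.5 HV × 9.807 MPa/HV = 4330 MPa = 4.330e+09 Pa.
Contact area A = 0.005346 m × 0.002340 m = 1.251e-05 m².
Collected in SI base units: W = 20.89 N, H = 4.330e+09 Pa, K = 3.719e-06.
Permissible volume V_lim = h_lim·A = 5.915e-06 · 1.251e-05 = 7.399e-11 m³.
Thus life L = V_lim·H/(K·W) = 7.399e-11 · 4.330e+09 / (3.719e-06 · 20.89) = 4124 m.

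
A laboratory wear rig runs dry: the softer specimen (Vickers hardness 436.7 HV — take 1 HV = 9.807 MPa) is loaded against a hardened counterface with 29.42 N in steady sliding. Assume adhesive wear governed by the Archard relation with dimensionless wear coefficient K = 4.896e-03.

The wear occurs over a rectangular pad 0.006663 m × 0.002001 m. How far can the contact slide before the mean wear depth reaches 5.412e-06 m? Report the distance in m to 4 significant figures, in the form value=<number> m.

Intermediates are shown rounded, and the computation maintains full precision. Rounded once at the end to 4 significant digits.
Hardness H = 436.7 HV × 9.807 MPa/HV = 4283 MPa = 4.283e+09 Pa.
Contact area A = 0.006663 m × 0.002001 m = 1.333e-05 m².
Collected in SI base units: W = 29.42 N, H = 4.283e+09 Pa, K = 4.896e-03.
At the depth limit, V_lim = h_lim·A = 5.412e-06 · 1.333e-05 = 7.216e-11 m³.
Life L = V_lim·H/(K·W) = 7.216e-11 · 4.283e+09 / (4.896e-03 · 29.42) = 2.145 m.

value=2.145 m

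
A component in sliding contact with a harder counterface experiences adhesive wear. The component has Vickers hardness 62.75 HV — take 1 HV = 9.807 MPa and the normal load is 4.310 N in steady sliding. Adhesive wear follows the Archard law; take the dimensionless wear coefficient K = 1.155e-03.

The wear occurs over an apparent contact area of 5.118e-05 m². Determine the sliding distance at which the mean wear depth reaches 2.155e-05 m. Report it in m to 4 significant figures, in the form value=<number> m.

value=136.3 m

All working math carries exact precision — intermediates are displayed rounded. Rounded just once, at four significant digits.
Convert: Hardness H = 62.75 HV × 9.807 MPa/HV = 615.4 MPa = 6.154e+08 Pa.
Collected in SI base units: W = 4.310 N, H = 6.154e+08 Pa, K = 1.155e-03.
Permissible volume V_lim = h_lim·A = 2.155e-05 · 5.118e-05 = 1.103e-09 m³.
Thus life L = V_lim·H/(K·W) = 1.103e-09 · 6.154e+08 / (1.155e-03 · 4.310) = 136.3 m.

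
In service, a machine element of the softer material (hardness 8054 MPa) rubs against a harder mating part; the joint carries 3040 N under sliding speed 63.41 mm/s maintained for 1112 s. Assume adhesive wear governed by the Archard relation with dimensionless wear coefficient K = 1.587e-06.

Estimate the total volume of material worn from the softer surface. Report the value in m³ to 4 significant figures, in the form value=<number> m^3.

Every step keeps full precision — intermediate values are printed rounded, and rounded once at the end to four significant figures.
Convert: Sliding speed v = 63.41 mm/s = 0.06341 m/s. Total distance L = v·t = 0.06341 m/s × 1112 s = 70.51 m.
Convert: Hardness H = 8054 MPa = 8.054e+09 Pa.
In SI base units, W = 3040 N, H = 8.054e+09 Pa, K = 1.587e-06.
Wear volume V = K·W·L/H = 1.587e-06 · 3040 · 70.51 / 8.054e+09 = 4.224e-11 m³.

value=4.224e-11 m^3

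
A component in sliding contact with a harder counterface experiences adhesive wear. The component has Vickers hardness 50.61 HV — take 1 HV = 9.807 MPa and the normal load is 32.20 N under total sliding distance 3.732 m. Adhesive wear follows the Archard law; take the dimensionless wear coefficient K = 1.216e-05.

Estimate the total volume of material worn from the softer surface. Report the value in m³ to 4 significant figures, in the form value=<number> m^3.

Intermediates are printed rounded — every step keeps full precision — one last rounding: four significant figures.
Hardness H = 50.61 HV × 9.807 MPa/HV = 496.3 MPa = 4.963e+08 Pa.
In SI base units, W = 32.20 N, H = 4.963e+08 Pa, K = 1.216e-05.
Worn volume V = K·W·L/H = 1.216e-05 · 32.20 · 3.732 / 4.963e+08 = 2.944e-12 m³.

value=2.944e-12 m^3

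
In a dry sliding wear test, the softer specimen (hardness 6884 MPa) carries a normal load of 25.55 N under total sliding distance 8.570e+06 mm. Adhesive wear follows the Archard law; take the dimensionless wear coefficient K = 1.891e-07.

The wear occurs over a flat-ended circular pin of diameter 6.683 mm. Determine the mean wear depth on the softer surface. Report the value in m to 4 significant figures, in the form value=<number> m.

The algebra keeps exact precision — intermediates are printed rounded, and a lone final rounding, at four significant figures.
Sliding distance L = 8.570e+06 mm = 8570 m.
Hardness H = 6884 MPa = 6.884e+09 Pa.
Pin diameter d = 6.683 mm = 0.006683 m. Contact area A = π·d²/4 = π·(0.006683 m)²/4 = 3.508e-05 m².
Collected in SI base units: W = 25.55 N, H = 6.884e+09 Pa, K = 1.891e-07.
Apply Archard: V = K·W·L/H = 1.891e-07 · 25.55 · 8570 / 6.884e+09 = 6.015e-12 m³.
Depth h = V/A = 6.015e-12 / 3.508e-05 = 1.715e-07 m.

value=1.715e-07 m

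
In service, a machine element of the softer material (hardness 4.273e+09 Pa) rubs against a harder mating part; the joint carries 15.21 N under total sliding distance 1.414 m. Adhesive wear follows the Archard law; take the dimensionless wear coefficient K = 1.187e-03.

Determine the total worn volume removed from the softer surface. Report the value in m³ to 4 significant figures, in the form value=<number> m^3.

Displayed values are rounded. Every step maintains full precision — a single final rounding: four significant digits.
SI base units throughout: W = 15.21 N, H = 4.273e+09 Pa, K = 1.187e-03.
Volume removed: V = K·W·L/H = 1.187e-03 · 15.21 · 1.414 / 4.273e+09 = 5.974e-12 m³.

value=5.974e-12 m^3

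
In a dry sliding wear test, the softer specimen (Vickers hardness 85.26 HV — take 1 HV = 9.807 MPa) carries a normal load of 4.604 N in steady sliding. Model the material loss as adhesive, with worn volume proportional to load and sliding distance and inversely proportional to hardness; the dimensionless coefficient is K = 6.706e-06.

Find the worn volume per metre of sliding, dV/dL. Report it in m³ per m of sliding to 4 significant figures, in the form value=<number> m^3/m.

The intermediates are shown rounded; the algebra maintains full float precision. Rounded just once, at four significant digits.
Hardness H = 85.26 HV × 9.807 MPa/HV = 836.1 MPa = 8.361e+08 Pa.
In SI base units: W = 4.604 N, H = 8.361e+08 Pa, K = 6.706e-06.
The wear rate dV/dL = K·W/H: 6.706e-06 · 4.604 / 8.361e+08 = 3.692e-14 m³/m.

value=3.692e-14 m^3/m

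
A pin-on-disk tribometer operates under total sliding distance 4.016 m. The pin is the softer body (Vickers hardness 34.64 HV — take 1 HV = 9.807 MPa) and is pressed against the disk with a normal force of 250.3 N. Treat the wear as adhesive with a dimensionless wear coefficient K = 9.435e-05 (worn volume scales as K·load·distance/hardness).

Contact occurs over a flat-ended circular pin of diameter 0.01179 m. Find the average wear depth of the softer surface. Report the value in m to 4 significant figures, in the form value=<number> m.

value=2.557e-06 m

Displayed values are rounded; the computation carries exact precision — one last rounding: four significant digits.
Convert: Hardness H = 34.64 HV × 9.807 MPa/HV = 339.7 MPa = 3.397e+08 Pa.
Convert: Contact area A = π·d²/4 = π·(0.01179 m)²/4 = 1.092e-04 m².
In SI base units, W = 250.3 N, H = 3.397e+08 Pa, K = 9.435e-05.
Apply Archard: V = K·W·L/H = 9.435e-05 · 250.3 · 4.016 / 3.397e+08 = 2.792e-10 m³.
Wear depth h = V/A = 2.792e-10 / 1.092e-04 = 2.557e-06 m.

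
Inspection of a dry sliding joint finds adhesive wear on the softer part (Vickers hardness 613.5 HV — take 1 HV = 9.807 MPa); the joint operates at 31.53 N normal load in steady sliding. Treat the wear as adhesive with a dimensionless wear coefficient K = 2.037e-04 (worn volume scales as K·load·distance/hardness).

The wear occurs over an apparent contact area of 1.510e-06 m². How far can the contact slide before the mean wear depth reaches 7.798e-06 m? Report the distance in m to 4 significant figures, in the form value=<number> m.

All working math holds exact precision; intermediate values are printed rounded. Rounded just once: 4 significant digits.
Convert: Hardness H = 613.5 HV × 9.807 MPa/HV = 6017 MPa = 6.017e+09 Pa.
As SI base values: W = 31.53 N, H = 6.017e+09 Pa, K = 2.037e-04.
At the depth limit, V_lim = h_lim·A = 7.798e-06 · 1.510e-06 = 1.177e-11 m³.
So the life L = V_lim·H/(K·W) = 1.177e-11 · 6.017e+09 / (2.037e-04 · 31.53) = 11.03 m.

value=11.03 m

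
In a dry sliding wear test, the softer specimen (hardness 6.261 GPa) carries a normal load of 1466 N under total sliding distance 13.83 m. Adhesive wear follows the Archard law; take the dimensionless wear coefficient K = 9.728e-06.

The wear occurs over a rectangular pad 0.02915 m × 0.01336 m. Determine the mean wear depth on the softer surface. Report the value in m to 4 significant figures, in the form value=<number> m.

value=8.089e-08 m

The intermediates are shown rounded. The computation carries full precision; one last rounding to four significant digits.
Convert: Hardness H = 6.261 GPa = 6.261e+09 Pa.
Convert: Contact area A = 0.02915 m × 0.01336 m = 3.894e-04 m².
Working in SI base units: W = 1466 N, H = 6.261e+09 Pa, K = 9.728e-06.
Wear volume V = K·W·L/H = 9.728e-06 · 1466 · 13.83 / 6.261e+09 = 3.150e-11 m³.
Wear depth h = V/A = 3.150e-11 / 3.894e-04 = 8.089e-08 m.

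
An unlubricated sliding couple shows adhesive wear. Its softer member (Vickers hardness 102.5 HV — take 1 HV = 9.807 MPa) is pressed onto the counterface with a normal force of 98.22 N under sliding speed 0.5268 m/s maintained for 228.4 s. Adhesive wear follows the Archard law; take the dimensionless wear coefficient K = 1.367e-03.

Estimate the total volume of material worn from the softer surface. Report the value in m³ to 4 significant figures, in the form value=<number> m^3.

value=1.607e-08 m^3

Printed values are rounded. All arithmetic maintains exact precision — a single final rounding to four significant digits.
Convert: Sliding distance L = v·t = 0.5268 m/s × 228.4 s = 120.3 m.
Convert: Hardness H = 102.5 HV × 9.807 MPa/HV = 1005 MPa = 1.005e+09 Pa.
Restated in SI base units: W = 98.22 N, H = 1.005e+09 Pa, K = 1.367e-03.
Worn volume V = K·W·L/H = 1.367e-03 · 98.22 · 120.3 / 1.005e+09 = 1.607e-08 m³.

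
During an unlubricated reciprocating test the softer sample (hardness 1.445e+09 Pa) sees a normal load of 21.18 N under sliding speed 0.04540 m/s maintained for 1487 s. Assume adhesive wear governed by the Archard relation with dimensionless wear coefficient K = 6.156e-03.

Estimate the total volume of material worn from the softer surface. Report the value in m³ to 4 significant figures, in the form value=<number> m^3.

The computation maintains exact precision, and intermediates are displayed rounded, and rounded just once: 4 significant figures.
Path length L = v·t = 0.04540 m/s × 1487 s = 67.51 m.
Collected in SI base units: W = 21.18 N, H = 1.445e+09 Pa, K = 6.156e-03.
Volume removed: V = K·W·L/H = 6.156e-03 · 21.18 · 67.51 / 1.445e+09 = 6.091e-09 m³.

value=6.091e-09 m^3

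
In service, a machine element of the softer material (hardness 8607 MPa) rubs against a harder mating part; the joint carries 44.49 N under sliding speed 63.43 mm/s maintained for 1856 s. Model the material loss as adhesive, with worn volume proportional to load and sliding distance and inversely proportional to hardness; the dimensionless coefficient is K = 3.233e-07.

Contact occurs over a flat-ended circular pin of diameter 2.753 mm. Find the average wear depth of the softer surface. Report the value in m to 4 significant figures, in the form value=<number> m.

Every step keeps full float precision; quoted intermediates are rounded; a single final rounding: 4 significant digits.
Convert: Sliding speed v = 63.43 mm/s = 0.06343 m/s. Distance L = v·t = 0.06343 m/s × 1856 s = 117.7 m.
Convert: Hardness H = 8607 MPa = 8.607e+09 Pa.
Convert: Pin diameter d = 2.753 mm = 0.002753 m. Contact area A = π·d²/4 = π·(0.002753 m)²/4 = 5.953e-06 m².
As SI base values: W = 44.49 N, H = 8.607e+09 Pa, K = 3.233e-07.
The Archard volume V = K·W·L/H = 3.233e-07 · 44.49 · 117.7 / 8.607e+09 = 1.967e-13 m³.
Depth h = V/A = 1.967e-13 / 5.953e-06 = 3.305e-08 m.

value=3.305e-08 m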